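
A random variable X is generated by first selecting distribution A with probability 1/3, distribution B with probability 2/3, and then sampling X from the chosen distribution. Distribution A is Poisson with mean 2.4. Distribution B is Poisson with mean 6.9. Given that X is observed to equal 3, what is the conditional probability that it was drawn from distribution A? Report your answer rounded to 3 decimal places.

Likelihoods P(X=3 | ·): A: 0.209014; B: 0.0551778.
Posterior ∝ prior × likelihood. Numerator for A: 0.333333·0.209014 = 0.0696714.
Normalizing constant: 0.333333·0.209014 + 0.666667·0.0551778 = 0.106457.
P(A | observation) = 0.0696714 / 0.106457 = 0.654458.

0.654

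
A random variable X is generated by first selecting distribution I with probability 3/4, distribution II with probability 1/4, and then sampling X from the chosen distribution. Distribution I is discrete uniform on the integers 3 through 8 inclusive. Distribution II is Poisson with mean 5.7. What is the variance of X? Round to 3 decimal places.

Per component, I: μ=5.5, E[X²]=33.1667; II: μ=5.7, E[X²]=38.19.
E[X] = 0.75·5.5 + 0.25·5.7 = 5.55.
E[X²] = 0.75·33.1667 + 0.25·38.19 = 34.4225.
Var(X) = E[X²] − (E[X])² = 34.4225 − 30.8025 = 3.62.

3.620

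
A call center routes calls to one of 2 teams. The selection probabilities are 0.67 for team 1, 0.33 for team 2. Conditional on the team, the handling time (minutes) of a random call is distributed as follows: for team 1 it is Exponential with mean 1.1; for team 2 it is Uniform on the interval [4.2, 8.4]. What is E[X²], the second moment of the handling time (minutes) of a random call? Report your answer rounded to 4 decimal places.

For each component E[X²] = Var + (mean)², giving 1: 2.42; 2: 41.16.
Overall E[X²] = 0.67·2.42 + 0.33·41.16 = 15.2042.

15.2042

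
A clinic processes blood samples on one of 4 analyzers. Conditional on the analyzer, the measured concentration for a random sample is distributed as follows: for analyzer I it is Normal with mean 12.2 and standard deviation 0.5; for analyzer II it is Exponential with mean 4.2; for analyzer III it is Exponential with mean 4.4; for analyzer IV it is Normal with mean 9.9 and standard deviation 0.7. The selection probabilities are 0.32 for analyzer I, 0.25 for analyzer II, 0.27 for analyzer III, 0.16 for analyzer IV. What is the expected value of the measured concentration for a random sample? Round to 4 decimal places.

7.7260

Component means — I: 12.2; II: 4.2; III: 4.4; IV: 9.9.
E[X] = 0.32·12.2 + 0.25·4.2 + 0.27·4.4 + 0.16·9.9 = 7.726.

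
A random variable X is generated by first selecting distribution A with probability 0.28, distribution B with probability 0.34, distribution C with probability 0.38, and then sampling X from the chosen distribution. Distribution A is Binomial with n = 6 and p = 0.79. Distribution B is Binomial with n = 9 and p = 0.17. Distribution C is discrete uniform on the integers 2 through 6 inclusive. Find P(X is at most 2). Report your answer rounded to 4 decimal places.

Conditional on each component, P(X ≤ 2): A: 0.020228; B: 0.813864; C: 0.2.
By total probability, P(X ≤ 2) = 0.28·0.020228 + 0.34·0.813864 + 0.38·0.2 = 0.358378.

0.3584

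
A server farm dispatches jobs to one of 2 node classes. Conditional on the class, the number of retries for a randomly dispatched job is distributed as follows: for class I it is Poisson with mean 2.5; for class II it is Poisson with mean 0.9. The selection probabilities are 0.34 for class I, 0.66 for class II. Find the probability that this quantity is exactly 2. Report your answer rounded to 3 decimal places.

0.196

Conditional on each class, P(X = 2): I: 0.256516; II: 0.164661.
By total probability, P(X = 2) = 0.34·0.256516 + 0.66·0.164661 = 0.195891.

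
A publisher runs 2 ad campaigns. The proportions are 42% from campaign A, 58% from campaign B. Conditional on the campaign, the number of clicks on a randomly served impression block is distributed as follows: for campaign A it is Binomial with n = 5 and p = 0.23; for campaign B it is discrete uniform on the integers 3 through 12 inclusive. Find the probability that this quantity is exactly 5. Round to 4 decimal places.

Conditional on each campaign, P(X = 5): A: 0.000643634; B: 0.1.
By total probability, P(X = 5) = 0.42·0.000643634 + 0.58·0.1 = 0.0582703.

0.0583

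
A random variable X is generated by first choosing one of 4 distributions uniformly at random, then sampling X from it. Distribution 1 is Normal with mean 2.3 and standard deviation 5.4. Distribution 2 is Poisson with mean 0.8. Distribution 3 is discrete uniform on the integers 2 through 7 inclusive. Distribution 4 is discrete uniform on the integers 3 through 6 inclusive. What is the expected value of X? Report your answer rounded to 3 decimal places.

Component means — 1: 2.3; 2: 0.8; 3: 4.5; 4: 4.5.
E[X] = 0.25·2.3 + 0.25·0.8 + 0.25·4.5 + 0.25·4.5 = 3.025.

3.025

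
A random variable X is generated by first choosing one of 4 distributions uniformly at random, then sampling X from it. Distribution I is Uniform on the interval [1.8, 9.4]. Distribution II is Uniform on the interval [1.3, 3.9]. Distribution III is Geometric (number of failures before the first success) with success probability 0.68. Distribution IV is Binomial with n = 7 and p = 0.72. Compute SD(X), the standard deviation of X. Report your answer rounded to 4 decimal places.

Per component, I: μ=5.6, E[X²]=36.1733; II: μ=2.6, E[X²]=7.32333; III: μ=0.470588, E[X²]=0.913495; IV: μ=5.04, E[X²]=26.8128.
E[X] = 0.25·5.6 + 0.25·2.6 + 0.25·0.470588 + 0.25·5.04 = 3.42765.
E[X²] = 0.25·36.1733 + 0.25·7.32333 + 0.25·0.913495 + 0.25·26.8128 = 17.8057.
Var(X) = E[X²] − (E[X])² = 17.8057 − 11.7488 = 6.05698.
SD(X) = √6.05698 = 2.46109.

2.4611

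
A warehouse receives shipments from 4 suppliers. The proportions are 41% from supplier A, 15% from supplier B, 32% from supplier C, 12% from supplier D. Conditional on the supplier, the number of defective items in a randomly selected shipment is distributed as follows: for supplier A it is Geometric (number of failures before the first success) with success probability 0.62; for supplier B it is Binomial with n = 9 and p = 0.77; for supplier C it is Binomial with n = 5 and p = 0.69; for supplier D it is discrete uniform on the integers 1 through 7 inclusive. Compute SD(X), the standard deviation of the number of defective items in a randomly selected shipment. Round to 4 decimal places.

Per component, A: μ=0.612903, E[X²]=1.3642; B: μ=6.93, E[X²]=49.6188; C: μ=3.45, E[X²]=12.972; D: μ=4, E[X²]=20.
E[X] = 0.41·0.612903 + 0.15·6.93 + 0.32·3.45 + 0.12·4 = 2.87479.
E[X²] = 0.41·1.3642 + 0.15·49.6188 + 0.32·12.972 + 0.12·20 = 14.5532.
Var(X) = E[X²] − (E[X])² = 14.5532 − 8.26442 = 6.28876.
SD(X) = √6.28876 = 2.50774.

2.5077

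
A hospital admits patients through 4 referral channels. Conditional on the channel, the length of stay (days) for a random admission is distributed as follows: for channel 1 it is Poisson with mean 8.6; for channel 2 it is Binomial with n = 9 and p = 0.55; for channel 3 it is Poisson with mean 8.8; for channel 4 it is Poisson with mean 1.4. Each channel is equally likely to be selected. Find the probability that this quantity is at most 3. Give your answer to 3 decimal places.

0.291

Conditional on each channel, P(X ≤ 3): 1: 0.0280926; 2: 0.165822; 3: 0.0244336; 4: 0.946275.
By total probability, P(X ≤ 3) = 0.25·0.0280926 + 0.25·0.165822 + 0.25·0.0244336 + 0.25·0.946275 = 0.291156.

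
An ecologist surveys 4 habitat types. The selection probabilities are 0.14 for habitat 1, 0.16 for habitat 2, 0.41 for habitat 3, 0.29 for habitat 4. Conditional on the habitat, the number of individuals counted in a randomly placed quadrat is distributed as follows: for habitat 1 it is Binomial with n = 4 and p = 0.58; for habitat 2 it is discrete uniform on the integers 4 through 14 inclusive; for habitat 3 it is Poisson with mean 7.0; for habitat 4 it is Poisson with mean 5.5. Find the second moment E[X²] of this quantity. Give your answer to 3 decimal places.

For each component E[X²] = Var + (mean)², giving 1: 6.3568; 2: 91; 3: 56; 4: 35.75.
Overall E[X²] = 0.14·6.3568 + 0.16·91 + 0.41·56 + 0.29·35.75 = 48.7775.

48.777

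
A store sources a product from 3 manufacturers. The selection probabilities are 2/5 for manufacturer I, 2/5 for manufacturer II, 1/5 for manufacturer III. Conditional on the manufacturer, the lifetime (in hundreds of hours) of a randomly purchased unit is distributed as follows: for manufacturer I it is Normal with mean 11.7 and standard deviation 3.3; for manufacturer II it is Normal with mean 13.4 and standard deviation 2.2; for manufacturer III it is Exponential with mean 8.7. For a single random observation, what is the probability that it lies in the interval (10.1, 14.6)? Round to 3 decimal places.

0.480

Conditional on each manufacturer, P(10.1 < X < 14.6): I: 0.49635; II: 0.640472; III: 0.126481.
By total probability, P(10.1 < X < 14.6) = 0.4·0.49635 + 0.4·0.640472 + 0.2·0.126481 = 0.480025.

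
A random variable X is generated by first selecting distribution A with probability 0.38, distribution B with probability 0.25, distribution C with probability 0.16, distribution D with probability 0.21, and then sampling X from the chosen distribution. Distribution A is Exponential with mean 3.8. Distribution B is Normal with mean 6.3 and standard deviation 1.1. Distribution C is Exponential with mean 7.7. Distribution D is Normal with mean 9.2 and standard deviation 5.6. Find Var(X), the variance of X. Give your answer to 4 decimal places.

26.3027

Per component, A: μ=3.8, E[X²]=28.88; B: μ=6.3, E[X²]=40.9; C: μ=7.7, E[X²]=118.58; D: μ=9.2, E[X²]=116.
E[X] = 0.38·3.8 + 0.25·6.3 + 0.16·7.7 + 0.21·9.2 = 6.183.
E[X²] = 0.38·28.88 + 0.25·40.9 + 0.16·118.58 + 0.21·116 = 64.5322.
Var(X) = E[X²] − (E[X])² = 64.5322 − 38.2295 = 26.3027.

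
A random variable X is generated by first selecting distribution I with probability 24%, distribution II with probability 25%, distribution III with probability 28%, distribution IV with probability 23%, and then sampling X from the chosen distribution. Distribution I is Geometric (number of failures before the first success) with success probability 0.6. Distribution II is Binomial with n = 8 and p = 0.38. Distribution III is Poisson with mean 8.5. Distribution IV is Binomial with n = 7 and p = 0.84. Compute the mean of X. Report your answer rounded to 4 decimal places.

4.6524

Component means — I: 0.666667; II: 3.04; III: 8.5; IV: 5.88.
E[X] = 0.24·0.666667 + 0.25·3.04 + 0.28·8.5 + 0.23·5.88 = 4.6524.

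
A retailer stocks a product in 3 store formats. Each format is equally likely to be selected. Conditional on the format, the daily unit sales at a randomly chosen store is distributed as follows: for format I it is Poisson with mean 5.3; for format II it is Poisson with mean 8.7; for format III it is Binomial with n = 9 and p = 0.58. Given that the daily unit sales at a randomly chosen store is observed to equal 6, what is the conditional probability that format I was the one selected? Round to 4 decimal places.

0.3130

Likelihoods P(X=6 | ·): I: 0.15366; II: 0.100328; III: 0.236916.
Posterior ∝ prior × likelihood. Numerator for I: 0.333333·0.15366 = 0.0512201.
Normalizing constant: 0.333333·0.15366 + 0.333333·0.100328 + 0.333333·0.236916 = 0.163635.
P(I | observation) = 0.0512201 / 0.163635 = 0.313015.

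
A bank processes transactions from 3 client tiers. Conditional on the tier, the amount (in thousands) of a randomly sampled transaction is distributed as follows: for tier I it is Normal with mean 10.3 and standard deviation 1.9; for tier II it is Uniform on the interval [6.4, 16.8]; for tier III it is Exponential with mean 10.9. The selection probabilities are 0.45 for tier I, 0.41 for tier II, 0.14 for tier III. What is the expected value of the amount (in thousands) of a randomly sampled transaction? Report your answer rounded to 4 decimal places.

Component means — I: 10.3; II: 11.6; III: 10.9.
E[X] = 0.45·10.3 + 0.41·11.6 + 0.14·10.9 = 10.917.

10.9170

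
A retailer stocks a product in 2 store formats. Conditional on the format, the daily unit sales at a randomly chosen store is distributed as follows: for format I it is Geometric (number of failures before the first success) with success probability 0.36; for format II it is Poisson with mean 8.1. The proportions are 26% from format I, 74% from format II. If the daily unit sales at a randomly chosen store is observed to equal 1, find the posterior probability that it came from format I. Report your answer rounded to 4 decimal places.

0.9705

Likelihoods P(X=1 | ·): I: 0.2304; II: 0.00245867.
Posterior ∝ prior × likelihood. Numerator for I: 0.26·0.2304 = 0.059904.
Normalizing constant: 0.26·0.2304 + 0.74·0.00245867 = 0.0617234.
P(I | observation) = 0.059904 / 0.0617234 = 0.970523.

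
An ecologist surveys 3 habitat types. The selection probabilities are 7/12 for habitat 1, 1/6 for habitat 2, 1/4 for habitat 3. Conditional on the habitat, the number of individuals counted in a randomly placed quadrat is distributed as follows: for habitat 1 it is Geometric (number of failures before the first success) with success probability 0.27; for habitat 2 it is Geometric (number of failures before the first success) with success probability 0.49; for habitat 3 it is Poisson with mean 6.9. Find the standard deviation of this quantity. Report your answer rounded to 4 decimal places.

Per component, 1: μ=2.7037, E[X²]=17.3237; 2: μ=1.04082, E[X²]=3.20741; 3: μ=6.9, E[X²]=54.51.
E[X] = 0.583333·2.7037 + 0.166667·1.04082 + 0.25·6.9 = 3.47563.
E[X²] = 0.583333·17.3237 + 0.166667·3.20741 + 0.25·54.51 = 24.2676.
Var(X) = E[X²] − (E[X])² = 24.2676 − 12.08 = 12.1876.
SD(X) = √12.1876 = 3.49107.

3.4911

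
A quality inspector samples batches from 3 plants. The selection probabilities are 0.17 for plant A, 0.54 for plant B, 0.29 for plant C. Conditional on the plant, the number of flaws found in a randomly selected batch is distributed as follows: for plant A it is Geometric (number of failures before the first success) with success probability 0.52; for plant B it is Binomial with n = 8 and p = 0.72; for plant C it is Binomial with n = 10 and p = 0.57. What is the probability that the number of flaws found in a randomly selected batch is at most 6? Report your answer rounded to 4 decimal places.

0.7487

Conditional on each plant, P(X ≤ 6): A: 0.994129; B: 0.703094; C: 0.68984.
By total probability, P(X ≤ 6) = 0.17·0.994129 + 0.54·0.703094 + 0.29·0.68984 = 0.748726.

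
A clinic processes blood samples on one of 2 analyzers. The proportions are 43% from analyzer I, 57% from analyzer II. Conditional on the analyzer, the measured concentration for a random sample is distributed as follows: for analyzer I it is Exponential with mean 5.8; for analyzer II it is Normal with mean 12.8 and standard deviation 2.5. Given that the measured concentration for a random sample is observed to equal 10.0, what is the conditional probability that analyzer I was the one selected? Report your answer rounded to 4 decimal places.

Likelihoods f(10.0 | ·): I: 0.030746; II: 0.0852277.
Posterior ∝ prior × likelihood. Numerator for I: 0.43·0.030746 = 0.0132208.
Normalizing constant: 0.43·0.030746 + 0.57·0.0852277 = 0.0618005.
P(I | observation) = 0.0132208 / 0.0618005 = 0.213927.

0.2139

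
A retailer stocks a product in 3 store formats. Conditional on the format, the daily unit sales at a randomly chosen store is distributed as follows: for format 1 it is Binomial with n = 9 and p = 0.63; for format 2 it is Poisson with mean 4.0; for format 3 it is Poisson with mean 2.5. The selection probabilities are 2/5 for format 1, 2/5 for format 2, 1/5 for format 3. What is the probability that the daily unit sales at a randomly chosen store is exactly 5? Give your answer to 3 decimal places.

Conditional on each format, P(X = 5): 1: 0.234358; 2: 0.156293; 3: 0.0668009.
By total probability, P(X = 5) = 0.4·0.234358 + 0.4·0.156293 + 0.2·0.0668009 = 0.169621.

0.170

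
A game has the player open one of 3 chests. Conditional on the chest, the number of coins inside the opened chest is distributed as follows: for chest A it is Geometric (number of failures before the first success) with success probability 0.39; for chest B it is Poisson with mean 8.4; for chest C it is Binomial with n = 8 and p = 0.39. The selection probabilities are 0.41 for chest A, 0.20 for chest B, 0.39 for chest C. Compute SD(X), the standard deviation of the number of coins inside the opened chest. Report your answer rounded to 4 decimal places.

Per component, A: μ=1.5641, E[X²]=6.45694; B: μ=8.4, E[X²]=78.96; C: μ=3.12, E[X²]=11.6376.
E[X] = 0.41·1.5641 + 0.2·8.4 + 0.39·3.12 = 3.53808.
E[X²] = 0.41·6.45694 + 0.2·78.96 + 0.39·11.6376 = 22.978.
Var(X) = E[X²] − (E[X])² = 22.978 − 12.518 = 10.46.
SD(X) = √10.46 = 3.23419.

3.2342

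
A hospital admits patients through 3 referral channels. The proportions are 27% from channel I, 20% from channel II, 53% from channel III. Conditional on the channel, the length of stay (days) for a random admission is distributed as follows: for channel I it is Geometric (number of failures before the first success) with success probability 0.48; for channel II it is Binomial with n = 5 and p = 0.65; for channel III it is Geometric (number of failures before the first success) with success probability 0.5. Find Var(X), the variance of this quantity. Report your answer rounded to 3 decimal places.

Per component, I: μ=1.08333, E[X²]=3.43056; II: μ=3.25, E[X²]=11.7; III: μ=1, E[X²]=3.
E[X] = 0.27·1.08333 + 0.2·3.25 + 0.53·1 = 1.4725.
E[X²] = 0.27·3.43056 + 0.2·11.7 + 0.53·3 = 4.85625.
Var(X) = E[X²] − (E[X])² = 4.85625 − 2.16826 = 2.68799.

2.688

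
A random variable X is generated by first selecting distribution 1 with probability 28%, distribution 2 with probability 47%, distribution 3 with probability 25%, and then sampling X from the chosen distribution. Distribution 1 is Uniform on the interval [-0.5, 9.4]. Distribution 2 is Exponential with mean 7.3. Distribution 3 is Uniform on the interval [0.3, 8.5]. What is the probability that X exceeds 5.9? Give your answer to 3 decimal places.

Conditional on each component, P(X > 5.9): 1: 0.353535; 2: 0.445651; 3: 0.317073.
By total probability, P(X > 5.9) = 0.28·0.353535 + 0.47·0.445651 + 0.25·0.317073 = 0.387714.

0.388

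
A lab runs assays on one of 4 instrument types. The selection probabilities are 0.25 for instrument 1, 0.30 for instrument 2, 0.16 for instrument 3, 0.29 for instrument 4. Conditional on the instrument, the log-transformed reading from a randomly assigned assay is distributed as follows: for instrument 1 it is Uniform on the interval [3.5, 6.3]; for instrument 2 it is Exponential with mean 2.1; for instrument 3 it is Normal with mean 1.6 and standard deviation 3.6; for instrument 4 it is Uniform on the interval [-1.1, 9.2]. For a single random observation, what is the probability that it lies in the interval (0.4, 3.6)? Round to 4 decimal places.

0.3476

Conditional on each instrument, P(0.4 < X < 3.6): 1: 0.0357143; 2: 0.646473; 3: 0.341301; 4: 0.31068.
By total probability, P(0.4 < X < 3.6) = 0.25·0.0357143 + 0.3·0.646473 + 0.16·0.341301 + 0.29·0.31068 = 0.347576.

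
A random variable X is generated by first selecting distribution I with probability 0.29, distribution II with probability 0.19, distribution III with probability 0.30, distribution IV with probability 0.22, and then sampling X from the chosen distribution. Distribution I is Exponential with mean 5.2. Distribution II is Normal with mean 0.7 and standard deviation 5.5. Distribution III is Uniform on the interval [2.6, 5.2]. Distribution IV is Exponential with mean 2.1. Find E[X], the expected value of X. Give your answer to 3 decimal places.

Component means — I: 5.2; II: 0.7; III: 3.9; IV: 2.1.
E[X] = 0.29·5.2 + 0.19·0.7 + 0.3·3.9 + 0.22·2.1 = 3.273.

3.273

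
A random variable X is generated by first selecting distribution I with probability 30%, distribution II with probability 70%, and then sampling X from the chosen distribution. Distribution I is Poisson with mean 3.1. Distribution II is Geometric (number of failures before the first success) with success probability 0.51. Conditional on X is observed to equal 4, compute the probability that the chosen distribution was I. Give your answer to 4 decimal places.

Likelihoods P(X=4 | ·): I: 0.17335; II: 0.0294005.
Posterior ∝ prior × likelihood. Numerator for I: 0.3·0.17335 = 0.0520049.
Normalizing constant: 0.3·0.17335 + 0.7·0.0294005 = 0.0725852.
P(I | observation) = 0.0520049 / 0.0725852 = 0.716466.

0.7165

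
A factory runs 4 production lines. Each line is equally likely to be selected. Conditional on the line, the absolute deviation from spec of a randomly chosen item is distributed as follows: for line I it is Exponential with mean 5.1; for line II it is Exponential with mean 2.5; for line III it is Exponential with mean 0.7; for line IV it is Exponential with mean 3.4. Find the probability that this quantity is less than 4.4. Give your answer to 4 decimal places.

Conditional on each line, P(X < 4.4): I: 0.577998; II: 0.827955; III: 0.998137; IV: 0.72586.
By total probability, P(X < 4.4) = 0.25·0.577998 + 0.25·0.827955 + 0.25·0.998137 + 0.25·0.72586 = 0.782488.

0.7825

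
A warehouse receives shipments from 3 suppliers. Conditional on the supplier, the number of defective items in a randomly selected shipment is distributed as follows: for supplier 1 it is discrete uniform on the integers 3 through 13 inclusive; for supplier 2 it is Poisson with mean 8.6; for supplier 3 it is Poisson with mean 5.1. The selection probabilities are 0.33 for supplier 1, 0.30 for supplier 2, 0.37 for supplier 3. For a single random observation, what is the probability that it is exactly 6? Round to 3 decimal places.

Conditional on each supplier, P(X = 6): 1: 0.0909091; 2: 0.103449; 3: 0.149.
By total probability, P(X = 6) = 0.33·0.0909091 + 0.3·0.103449 + 0.37·0.149 = 0.116165.

0.116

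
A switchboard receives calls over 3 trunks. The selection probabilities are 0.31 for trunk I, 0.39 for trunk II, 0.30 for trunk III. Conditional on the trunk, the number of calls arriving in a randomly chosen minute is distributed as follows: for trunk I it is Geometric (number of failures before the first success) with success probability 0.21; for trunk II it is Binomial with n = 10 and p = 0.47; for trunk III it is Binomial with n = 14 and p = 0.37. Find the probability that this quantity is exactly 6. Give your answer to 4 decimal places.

0.1428

Conditional on each trunk, P(X = 6): I: 0.0510484; II: 0.178612; III: 0.191201.
By total probability, P(X = 6) = 0.31·0.0510484 + 0.39·0.178612 + 0.3·0.191201 = 0.142844.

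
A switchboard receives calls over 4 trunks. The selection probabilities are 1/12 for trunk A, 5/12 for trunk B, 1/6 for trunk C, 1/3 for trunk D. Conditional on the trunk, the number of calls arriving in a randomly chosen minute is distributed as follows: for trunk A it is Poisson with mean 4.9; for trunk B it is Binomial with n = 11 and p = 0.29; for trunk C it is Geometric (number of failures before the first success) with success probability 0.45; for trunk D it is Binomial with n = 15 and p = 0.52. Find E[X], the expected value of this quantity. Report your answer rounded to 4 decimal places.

Component means — A: 4.9; B: 3.19; C: 1.22222; D: 7.8.
E[X] = 0.0833333·4.9 + 0.416667·3.19 + 0.166667·1.22222 + 0.333333·7.8 = 4.5412.

4.5412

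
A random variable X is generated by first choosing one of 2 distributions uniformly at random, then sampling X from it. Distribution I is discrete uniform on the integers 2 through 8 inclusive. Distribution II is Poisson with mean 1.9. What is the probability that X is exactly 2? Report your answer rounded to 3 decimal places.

0.206

Conditional on each component, P(X = 2): I: 0.142857; II: 0.269971.
By total probability, P(X = 2) = 0.5·0.142857 + 0.5·0.269971 = 0.206414.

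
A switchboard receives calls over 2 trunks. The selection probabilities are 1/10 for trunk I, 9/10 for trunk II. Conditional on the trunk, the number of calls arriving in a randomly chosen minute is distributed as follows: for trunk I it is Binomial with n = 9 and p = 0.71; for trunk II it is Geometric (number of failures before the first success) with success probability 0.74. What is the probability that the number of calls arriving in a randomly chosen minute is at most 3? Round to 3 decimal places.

0.898

Conditional on each trunk, P(X ≤ 3): I: 0.0213477; II: 0.99543.
By total probability, P(X ≤ 3) = 0.1·0.0213477 + 0.9·0.99543 = 0.898022.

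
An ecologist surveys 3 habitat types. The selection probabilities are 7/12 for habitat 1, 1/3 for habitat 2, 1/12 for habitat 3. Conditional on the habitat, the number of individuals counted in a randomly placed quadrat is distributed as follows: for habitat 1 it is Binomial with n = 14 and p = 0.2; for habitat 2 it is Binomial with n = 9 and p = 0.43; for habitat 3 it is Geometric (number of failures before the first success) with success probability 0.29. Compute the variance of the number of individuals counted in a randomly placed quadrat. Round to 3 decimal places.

Per component, 1: μ=2.8, E[X²]=10.08; 2: μ=3.87, E[X²]=17.1828; 3: μ=2.44828, E[X²]=14.4364.
E[X] = 0.583333·2.8 + 0.333333·3.87 + 0.0833333·2.44828 = 3.12736.
E[X²] = 0.583333·10.08 + 0.333333·17.1828 + 0.0833333·14.4364 = 12.8106.
Var(X) = E[X²] − (E[X])² = 12.8106 − 9.78036 = 3.03027.

3.030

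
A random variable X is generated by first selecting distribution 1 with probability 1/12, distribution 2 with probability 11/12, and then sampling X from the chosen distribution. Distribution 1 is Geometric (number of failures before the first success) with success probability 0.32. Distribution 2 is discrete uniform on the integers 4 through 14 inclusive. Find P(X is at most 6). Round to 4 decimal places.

0.3277

Conditional on each component, P(X ≤ 6): 1: 0.93277; 2: 0.272727.
By total probability, P(X ≤ 6) = 0.0833333·0.93277 + 0.916667·0.272727 = 0.327731.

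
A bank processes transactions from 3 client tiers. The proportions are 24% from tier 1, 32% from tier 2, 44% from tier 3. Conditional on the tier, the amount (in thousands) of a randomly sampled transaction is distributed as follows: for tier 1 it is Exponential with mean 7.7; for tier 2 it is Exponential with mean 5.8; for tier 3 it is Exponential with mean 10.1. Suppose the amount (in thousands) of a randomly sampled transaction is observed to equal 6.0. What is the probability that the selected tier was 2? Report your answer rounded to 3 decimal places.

0.338

Likelihoods f(6.0 | ·): 1: 0.0595797; 2: 0.0612776; 3: 0.0546615.
Posterior ∝ prior × likelihood. Numerator for 2: 0.32·0.0612776 = 0.0196088.
Normalizing constant: 0.24·0.0595797 + 0.32·0.0612776 + 0.44·0.0546615 = 0.057959.
P(2 | observation) = 0.0196088 / 0.057959 = 0.338322.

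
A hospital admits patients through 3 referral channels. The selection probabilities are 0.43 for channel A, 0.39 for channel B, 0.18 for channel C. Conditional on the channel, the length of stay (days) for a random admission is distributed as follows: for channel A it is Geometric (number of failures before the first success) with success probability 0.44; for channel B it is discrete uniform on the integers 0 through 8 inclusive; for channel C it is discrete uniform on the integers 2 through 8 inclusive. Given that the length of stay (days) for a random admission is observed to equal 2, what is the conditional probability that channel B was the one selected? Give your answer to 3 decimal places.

0.338

Likelihoods P(X=2 | ·): A: 0.137984; B: 0.111111; C: 0.142857.
Posterior ∝ prior × likelihood. Numerator for B: 0.39·0.111111 = 0.0433333.
Normalizing constant: 0.43·0.137984 + 0.39·0.111111 + 0.18·0.142857 = 0.128381.
P(B | observation) = 0.0433333 / 0.128381 = 0.337538.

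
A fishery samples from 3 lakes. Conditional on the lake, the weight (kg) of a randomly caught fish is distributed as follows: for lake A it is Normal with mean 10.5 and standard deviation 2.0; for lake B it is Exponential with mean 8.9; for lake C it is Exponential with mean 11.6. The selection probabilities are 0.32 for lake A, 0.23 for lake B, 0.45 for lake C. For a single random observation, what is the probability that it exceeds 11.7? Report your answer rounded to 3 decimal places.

Conditional on each lake, P(X > 11.7): A: 0.274253; B: 0.26858; C: 0.364722.
By total probability, P(X > 11.7) = 0.32·0.274253 + 0.23·0.26858 + 0.45·0.364722 = 0.313659.

0.314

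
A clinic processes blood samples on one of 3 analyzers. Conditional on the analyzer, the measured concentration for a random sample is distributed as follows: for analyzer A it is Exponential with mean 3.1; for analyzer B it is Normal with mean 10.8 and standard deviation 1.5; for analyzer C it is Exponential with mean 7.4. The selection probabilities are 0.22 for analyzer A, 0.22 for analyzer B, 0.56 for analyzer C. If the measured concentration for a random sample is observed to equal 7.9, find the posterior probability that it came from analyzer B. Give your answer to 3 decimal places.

0.222

Likelihoods f(7.9 | ·): A: 0.0252283; B: 0.0410365; C: 0.0464654.
Posterior ∝ prior × likelihood. Numerator for B: 0.22·0.0410365 = 0.00902804.
Normalizing constant: 0.22·0.0252283 + 0.22·0.0410365 + 0.56·0.0464654 = 0.0405989.
P(B | observation) = 0.00902804 / 0.0405989 = 0.222372.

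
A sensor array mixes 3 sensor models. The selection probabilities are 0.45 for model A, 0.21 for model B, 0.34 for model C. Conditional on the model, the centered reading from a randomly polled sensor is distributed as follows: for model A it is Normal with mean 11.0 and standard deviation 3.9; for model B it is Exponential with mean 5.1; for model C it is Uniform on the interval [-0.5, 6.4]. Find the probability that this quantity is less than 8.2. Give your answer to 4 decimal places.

0.6143

Conditional on each model, P(X < 8.2): A: 0.236394; B: 0.799681; C: 1.
By total probability, P(X < 8.2) = 0.45·0.236394 + 0.21·0.799681 + 0.34·1 = 0.61431.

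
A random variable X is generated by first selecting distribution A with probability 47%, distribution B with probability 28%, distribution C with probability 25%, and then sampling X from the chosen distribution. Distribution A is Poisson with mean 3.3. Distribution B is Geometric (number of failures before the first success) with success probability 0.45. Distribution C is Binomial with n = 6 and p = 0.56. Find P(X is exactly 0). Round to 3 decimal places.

Conditional on each component, P(X = 0): A: 0.0368832; B: 0.45; C: 0.00725631.
By total probability, P(X = 0) = 0.47·0.0368832 + 0.28·0.45 + 0.25·0.00725631 = 0.145149.

0.145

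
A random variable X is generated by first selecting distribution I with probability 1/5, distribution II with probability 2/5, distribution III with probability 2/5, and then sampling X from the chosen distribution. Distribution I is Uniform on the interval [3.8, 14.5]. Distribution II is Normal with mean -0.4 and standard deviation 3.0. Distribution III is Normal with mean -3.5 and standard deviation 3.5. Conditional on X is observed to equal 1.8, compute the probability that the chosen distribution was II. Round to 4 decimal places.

0.7373

Likelihoods f(1.8 | ·): I: 0; II: 0.101628; III: 0.0362168.
Posterior ∝ prior × likelihood. Numerator for II: 0.4·0.101628 = 0.0406511.
Normalizing constant: 0.2·0 + 0.4·0.101628 + 0.4·0.0362168 = 0.0551378.
P(II | observation) = 0.0406511 / 0.0551378 = 0.737263.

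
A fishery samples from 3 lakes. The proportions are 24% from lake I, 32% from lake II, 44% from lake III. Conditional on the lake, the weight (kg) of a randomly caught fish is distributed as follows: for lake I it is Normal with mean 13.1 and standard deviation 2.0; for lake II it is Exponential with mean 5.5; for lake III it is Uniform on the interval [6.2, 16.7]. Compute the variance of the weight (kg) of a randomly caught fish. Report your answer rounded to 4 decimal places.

Per component, I: μ=13.1, E[X²]=175.61; II: μ=5.5, E[X²]=60.5; III: μ=11.45, E[X²]=140.29.
E[X] = 0.24·13.1 + 0.32·5.5 + 0.44·11.45 = 9.942.
E[X²] = 0.24·175.61 + 0.32·60.5 + 0.44·140.29 = 123.234.
Var(X) = E[X²] − (E[X])² = 123.234 − 98.8434 = 24.3906.

24.3906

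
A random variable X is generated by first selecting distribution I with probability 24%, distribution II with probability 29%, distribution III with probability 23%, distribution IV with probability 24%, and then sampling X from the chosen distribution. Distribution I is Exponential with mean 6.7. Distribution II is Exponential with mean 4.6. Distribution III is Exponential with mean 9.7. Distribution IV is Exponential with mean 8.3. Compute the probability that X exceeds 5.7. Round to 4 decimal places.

0.4351

Conditional on each component, P(X > 5.7): I: 0.427096; II: 0.289636; III: 0.555643; IV: 0.50321.
By total probability, P(X > 5.7) = 0.24·0.427096 + 0.29·0.289636 + 0.23·0.555643 + 0.24·0.50321 = 0.435066.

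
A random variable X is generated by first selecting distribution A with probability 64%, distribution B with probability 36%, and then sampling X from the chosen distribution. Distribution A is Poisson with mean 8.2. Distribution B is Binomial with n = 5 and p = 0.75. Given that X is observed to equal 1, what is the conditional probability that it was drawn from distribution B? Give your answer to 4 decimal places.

Likelihoods P(X=1 | ·): A: 0.00225216; B: 0.0146484.
Posterior ∝ prior × likelihood. Numerator for B: 0.36·0.0146484 = 0.00527344.
Normalizing constant: 0.64·0.00225216 + 0.36·0.0146484 = 0.00671482.
P(B | observation) = 0.00527344 / 0.00671482 = 0.785343.

0.7853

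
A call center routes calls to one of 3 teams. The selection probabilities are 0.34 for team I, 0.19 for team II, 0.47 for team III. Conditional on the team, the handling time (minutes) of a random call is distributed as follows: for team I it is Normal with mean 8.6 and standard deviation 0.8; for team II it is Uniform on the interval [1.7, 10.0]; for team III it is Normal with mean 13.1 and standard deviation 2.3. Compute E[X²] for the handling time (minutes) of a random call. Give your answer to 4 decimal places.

For each component E[X²] = Var + (mean)², giving I: 74.6; II: 39.9633; III: 176.9.
Overall E[X²] = 0.34·74.6 + 0.19·39.9633 + 0.47·176.9 = 116.1.

116.1000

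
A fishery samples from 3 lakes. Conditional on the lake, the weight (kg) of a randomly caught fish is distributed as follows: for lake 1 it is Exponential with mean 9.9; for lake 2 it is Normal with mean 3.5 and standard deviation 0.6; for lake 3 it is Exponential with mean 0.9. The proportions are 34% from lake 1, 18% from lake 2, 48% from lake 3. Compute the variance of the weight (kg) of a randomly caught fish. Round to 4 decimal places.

50.0870

Per component, 1: μ=9.9, E[X²]=196.02; 2: μ=3.5, E[X²]=12.61; 3: μ=0.9, E[X²]=1.62.
E[X] = 0.34·9.9 + 0.18·3.5 + 0.48·0.9 = 4.428.
E[X²] = 0.34·196.02 + 0.18·12.61 + 0.48·1.62 = 69.6942.
Var(X) = E[X²] − (E[X])² = 69.6942 − 19.6072 = 50.087.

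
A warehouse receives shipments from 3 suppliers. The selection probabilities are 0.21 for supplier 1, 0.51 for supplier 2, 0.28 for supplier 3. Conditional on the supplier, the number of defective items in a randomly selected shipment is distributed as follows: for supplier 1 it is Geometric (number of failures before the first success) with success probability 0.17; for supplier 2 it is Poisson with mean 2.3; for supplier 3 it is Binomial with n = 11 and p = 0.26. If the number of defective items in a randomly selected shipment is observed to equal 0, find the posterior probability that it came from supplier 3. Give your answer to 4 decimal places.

0.1051

Likelihoods P(X=0 | ·): 1: 0.17; 2: 0.100259; 3: 0.0364375.
Posterior ∝ prior × likelihood. Numerator for 3: 0.28·0.0364375 = 0.0102025.
Normalizing constant: 0.21·0.17 + 0.51·0.100259 + 0.28·0.0364375 = 0.0970345.
P(3 | observation) = 0.0102025 / 0.0970345 = 0.105143.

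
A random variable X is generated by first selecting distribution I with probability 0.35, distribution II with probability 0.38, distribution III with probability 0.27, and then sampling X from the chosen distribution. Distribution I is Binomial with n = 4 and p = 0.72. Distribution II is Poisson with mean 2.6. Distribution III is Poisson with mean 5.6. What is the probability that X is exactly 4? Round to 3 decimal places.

Conditional on each component, P(X = 4): I: 0.268739; II: 0.141422; III: 0.151528.
By total probability, P(X = 4) = 0.35·0.268739 + 0.38·0.141422 + 0.27·0.151528 = 0.188711.

0.189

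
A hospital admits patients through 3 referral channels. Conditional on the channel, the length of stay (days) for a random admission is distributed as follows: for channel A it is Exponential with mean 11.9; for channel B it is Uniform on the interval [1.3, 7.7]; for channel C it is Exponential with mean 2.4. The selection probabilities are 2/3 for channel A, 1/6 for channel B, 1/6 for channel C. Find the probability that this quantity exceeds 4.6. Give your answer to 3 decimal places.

Conditional on each channel, P(X > 4.6): A: 0.679394; B: 0.484375; C: 0.147096.
By total probability, P(X > 4.6) = 0.666667·0.679394 + 0.166667·0.484375 + 0.166667·0.147096 = 0.558174.

0.558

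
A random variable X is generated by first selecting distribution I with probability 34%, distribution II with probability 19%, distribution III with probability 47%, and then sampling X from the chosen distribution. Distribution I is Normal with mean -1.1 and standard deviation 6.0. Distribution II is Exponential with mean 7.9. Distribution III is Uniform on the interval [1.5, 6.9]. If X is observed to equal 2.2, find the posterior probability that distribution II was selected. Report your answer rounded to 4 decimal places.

0.1460

Likelihoods f(2.2 | ·): I: 0.0571573; II: 0.0958143; III: 0.185185.
Posterior ∝ prior × likelihood. Numerator for II: 0.19·0.0958143 = 0.0182047.
Normalizing constant: 0.34·0.0571573 + 0.19·0.0958143 + 0.47·0.185185 = 0.124675.
P(II | observation) = 0.0182047 / 0.124675 = 0.146017.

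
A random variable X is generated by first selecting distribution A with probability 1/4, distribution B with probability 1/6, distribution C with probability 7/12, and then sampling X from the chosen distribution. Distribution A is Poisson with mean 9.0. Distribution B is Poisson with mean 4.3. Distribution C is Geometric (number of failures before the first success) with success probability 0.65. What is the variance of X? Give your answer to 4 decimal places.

16.1873

Per component, A: μ=9, E[X²]=90; B: μ=4.3, E[X²]=22.79; C: μ=0.538462, E[X²]=1.11834.
E[X] = 0.25·9 + 0.166667·4.3 + 0.583333·0.538462 = 3.28077.
E[X²] = 0.25·90 + 0.166667·22.79 + 0.583333·1.11834 = 26.9507.
Var(X) = E[X²] − (E[X])² = 26.9507 − 10.7634 = 16.1873.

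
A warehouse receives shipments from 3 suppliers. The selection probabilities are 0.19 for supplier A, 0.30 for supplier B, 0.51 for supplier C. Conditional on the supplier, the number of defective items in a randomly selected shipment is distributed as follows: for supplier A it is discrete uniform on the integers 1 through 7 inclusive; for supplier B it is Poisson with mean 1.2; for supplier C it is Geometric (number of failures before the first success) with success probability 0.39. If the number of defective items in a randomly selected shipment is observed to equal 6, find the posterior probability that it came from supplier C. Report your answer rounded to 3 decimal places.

0.271

Likelihoods P(X=6 | ·): A: 0.142857; B: 0.00124911; C: 0.0200929.
Posterior ∝ prior × likelihood. Numerator for C: 0.51·0.0200929 = 0.0102474.
Normalizing constant: 0.19·0.142857 + 0.3·0.00124911 + 0.51·0.0200929 = 0.037765.
P(C | observation) = 0.0102474 / 0.037765 = 0.271347.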